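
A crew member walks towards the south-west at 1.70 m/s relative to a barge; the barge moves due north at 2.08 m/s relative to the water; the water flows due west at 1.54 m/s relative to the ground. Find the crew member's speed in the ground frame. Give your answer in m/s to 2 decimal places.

2.88 m/s

In east/north components (m/s): crew member relative to barge = (-1.202, -1.202); barge relative to water = (0.000, 2.080); water relative to ground = (-1.540, 0.000).
Sum = (-2.742, 0.878) m/s.
Speed = |(-2.742, 0.878)| = 2.879 m/s.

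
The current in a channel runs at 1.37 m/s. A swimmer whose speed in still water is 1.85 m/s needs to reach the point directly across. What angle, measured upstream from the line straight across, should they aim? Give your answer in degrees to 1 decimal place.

To cancel the current, the upstream component of the swimmer's velocity must equal the flow: 1.85 sin θ = 1.37.
sin θ = 1.37 / 1.85 = 0.7405.
θ = arcsin(0.7405) = 47.777°.

47.8°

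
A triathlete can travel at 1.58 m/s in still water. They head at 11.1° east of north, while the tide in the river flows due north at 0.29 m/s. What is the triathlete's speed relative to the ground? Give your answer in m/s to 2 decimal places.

1.87 m/s

Taking east as x and north as y: velocity relative to the water = (0.304, 1.550) m/s; the water relative to ground = (0.000, 0.290) m/s.
Velocity relative to ground = (0.304, 1.550) + (0.000, 0.290) = (0.304, 1.840) m/s.
Speed = |(0.304, 1.840)| = 1.865 m/s.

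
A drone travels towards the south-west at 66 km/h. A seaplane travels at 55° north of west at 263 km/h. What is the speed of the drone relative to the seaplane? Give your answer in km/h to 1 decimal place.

Taking east as x and north as y: drone velocity = (-46.669, -46.669) km/h; seaplane velocity = (-150.851, 215.437) km/h.
Velocity of drone relative to seaplane = (-46.669, -46.669) − (-150.851, 215.437) = (104.182, -262.106) km/h.
Magnitude = |(104.182, -262.106)| = 282.052 km/h.

282.1 km/h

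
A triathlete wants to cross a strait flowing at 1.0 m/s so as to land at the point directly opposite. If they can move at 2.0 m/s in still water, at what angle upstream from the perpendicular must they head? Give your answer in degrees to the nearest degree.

To cancel the current, the upstream component of the triathlete's velocity must equal the flow: 2.0 sin θ = 1.0.
sin θ = 1.0 / 2.0 = 0.5000.
θ = arcsin(0.5000) = 30.000°.

30°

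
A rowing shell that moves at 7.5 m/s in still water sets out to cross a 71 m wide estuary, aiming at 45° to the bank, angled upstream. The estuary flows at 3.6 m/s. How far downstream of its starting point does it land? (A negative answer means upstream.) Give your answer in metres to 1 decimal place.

-22.8 m

Perpendicular speed = 5.303 m/s; crossing time = 71 / 5.303 = 13.388 s.
Net downstream speed = -1.703 m/s.
Drift = -1.703 × 13.388 = -22.804 m (upstream).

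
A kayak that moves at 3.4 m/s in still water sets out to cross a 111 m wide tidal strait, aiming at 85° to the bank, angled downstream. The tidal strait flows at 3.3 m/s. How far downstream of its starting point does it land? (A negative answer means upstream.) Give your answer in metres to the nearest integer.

Perpendicular speed = 3.387 m/s; crossing time = 111 / 3.387 = 32.772 s.
Net downstream speed = 3.596 m/s.
Drift = 3.596 × 32.772 = 117.858 m (downstream).

118 m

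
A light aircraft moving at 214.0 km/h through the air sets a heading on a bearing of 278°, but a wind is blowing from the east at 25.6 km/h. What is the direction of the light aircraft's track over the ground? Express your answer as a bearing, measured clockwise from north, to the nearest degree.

Taking east as x and north as y: velocity relative to the air = (-211.917, 29.783) km/h; the air relative to ground = (-25.600, 0.000) km/h.
Velocity relative to ground = (-211.917, 29.783) + (-25.600, 0.000) = (-237.517, 29.783) km/h.
Bearing = atan2(-237.52, 29.78) = 277.15° clockwise from north.

277°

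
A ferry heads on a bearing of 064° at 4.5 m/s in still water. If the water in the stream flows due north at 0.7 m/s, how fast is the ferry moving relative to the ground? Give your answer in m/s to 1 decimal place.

Taking east as x and north as y: velocity relative to the water = (4.045, 1.973) m/s; the water relative to ground = (0.000, 0.700) m/s.
Velocity relative to ground = (4.045, 1.973) + (0.000, 0.700) = (4.045, 2.673) m/s.
Speed = |(4.045, 2.673)| = 4.848 m/s.

4.8 m/s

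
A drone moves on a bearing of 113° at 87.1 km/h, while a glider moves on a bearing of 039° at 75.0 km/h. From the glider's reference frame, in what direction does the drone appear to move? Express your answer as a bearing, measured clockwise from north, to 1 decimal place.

Taking east as x and north as y: drone velocity = (80.176, -34.033) km/h; glider velocity = (47.199, 58.286) km/h.
Velocity of drone relative to glider = (80.176, -34.033) − (47.199, 58.286) = (32.977, -92.319) km/h.
Bearing = atan2(32.98, -92.32) = 160.34° clockwise from north.

160.3°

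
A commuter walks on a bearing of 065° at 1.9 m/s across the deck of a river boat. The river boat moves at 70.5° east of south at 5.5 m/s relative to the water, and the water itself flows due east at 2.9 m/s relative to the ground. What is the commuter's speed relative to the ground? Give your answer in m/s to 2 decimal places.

In east/north components (m/s): commuter relative to river boat = (1.722, 0.803); river boat relative to water = (5.185, -1.836); water relative to ground = (2.900, 0.000).
Sum = (9.807, -1.033) m/s.
Speed = |(9.807, -1.033)| = 9.861 m/s.

9.86 m/s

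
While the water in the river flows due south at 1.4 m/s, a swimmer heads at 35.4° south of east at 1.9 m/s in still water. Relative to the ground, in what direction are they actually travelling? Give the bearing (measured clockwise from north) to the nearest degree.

148°

Taking east as x and north as y: velocity relative to the water = (1.549, -1.101) m/s; the water relative to ground = (0.000, -1.400) m/s.
Velocity relative to ground = (1.549, -1.101) + (0.000, -1.400) = (1.549, -2.501) m/s.
Bearing = atan2(1.55, -2.50) = 148.23° clockwise from north.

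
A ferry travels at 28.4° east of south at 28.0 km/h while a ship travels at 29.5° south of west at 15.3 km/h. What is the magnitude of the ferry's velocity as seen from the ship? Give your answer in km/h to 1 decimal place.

31.6 km/h

Taking east as x and north as y: ferry velocity = (13.317, -24.630) km/h; ship velocity = (-13.316, -7.534) km/h.
Velocity of ferry relative to ship = (13.317, -24.630) − (-13.316, -7.534) = (26.634, -17.096) km/h.
Magnitude = |(26.634, -17.096)| = 31.649 km/h.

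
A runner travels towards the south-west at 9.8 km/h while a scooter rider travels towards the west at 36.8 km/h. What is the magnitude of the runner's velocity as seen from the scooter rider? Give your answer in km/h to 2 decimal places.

30.66 km/h

Taking east as x and north as y: runner velocity = (-6.930, -6.930) km/h; scooter rider velocity = (-36.800, 0.000) km/h.
Velocity of runner relative to scooter rider = (-6.930, -6.930) − (-36.800, 0.000) = (29.870, -6.930) km/h.
Magnitude = |(29.870, -6.930)| = 30.664 km/h.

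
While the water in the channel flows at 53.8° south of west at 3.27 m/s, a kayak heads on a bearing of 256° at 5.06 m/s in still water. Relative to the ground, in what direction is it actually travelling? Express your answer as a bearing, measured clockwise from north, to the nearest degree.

241°

Taking east as x and north as y: velocity relative to the water = (-4.910, -1.224) m/s; the water relative to ground = (-1.931, -2.639) m/s.
Velocity relative to ground = (-4.910, -1.224) + (-1.931, -2.639) = (-6.841, -3.863) m/s.
Bearing = atan2(-6.84, -3.86) = 240.55° clockwise from north.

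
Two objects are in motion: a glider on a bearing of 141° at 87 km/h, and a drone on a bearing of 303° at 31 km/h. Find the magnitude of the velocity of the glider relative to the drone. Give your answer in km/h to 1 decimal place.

116.9 km/h

Taking east as x and north as y: glider velocity = (54.751, -67.612) km/h; drone velocity = (-25.999, 16.884) km/h.
Velocity of glider relative to drone = (54.751, -67.612) − (-25.999, 16.884) = (80.750, -84.496) km/h.
Magnitude = |(80.750, -84.496)| = 116.876 km/h.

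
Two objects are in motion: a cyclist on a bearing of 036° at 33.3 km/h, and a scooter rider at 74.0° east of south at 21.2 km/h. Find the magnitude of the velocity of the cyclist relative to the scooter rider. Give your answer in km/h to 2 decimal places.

32.79 km/h

Taking east as x and north as y: cyclist velocity = (19.573, 26.940) km/h; scooter rider velocity = (20.379, -5.844) km/h.
Velocity of cyclist relative to scooter rider = (19.573, 26.940) − (20.379, -5.844) = (-0.805, 32.784) km/h.
Magnitude = |(-0.805, 32.784)| = 32.794 km/h.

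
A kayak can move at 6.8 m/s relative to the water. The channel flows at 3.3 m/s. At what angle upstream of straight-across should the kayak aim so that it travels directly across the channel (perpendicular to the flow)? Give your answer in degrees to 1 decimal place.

29.0°

To cancel the current, the upstream component of the kayak's velocity must equal the flow: 6.8 sin θ = 3.3.
sin θ = 3.3 / 6.8 = 0.4853.
θ = arcsin(0.4853) = 29.032°.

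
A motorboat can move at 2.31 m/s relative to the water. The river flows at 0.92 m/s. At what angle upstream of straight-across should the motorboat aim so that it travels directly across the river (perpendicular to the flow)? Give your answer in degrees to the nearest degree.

23°

To cancel the current, the upstream component of the motorboat's velocity must equal the flow: 2.31 sin θ = 0.92.
sin θ = 0.92 / 2.31 = 0.3983.
θ = arcsin(0.3983) = 23.470°.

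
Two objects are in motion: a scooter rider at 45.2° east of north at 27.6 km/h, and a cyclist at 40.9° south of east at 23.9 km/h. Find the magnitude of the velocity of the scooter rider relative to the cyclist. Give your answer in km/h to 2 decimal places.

Taking east as x and north as y: scooter rider velocity = (19.584, 19.448) km/h; cyclist velocity = (18.065, -15.648) km/h.
Velocity of scooter rider relative to cyclist = (19.584, 19.448) − (18.065, -15.648) = (1.519, 35.096) km/h.
Magnitude = |(1.519, 35.096)| = 35.129 km/h.

35.13 km/h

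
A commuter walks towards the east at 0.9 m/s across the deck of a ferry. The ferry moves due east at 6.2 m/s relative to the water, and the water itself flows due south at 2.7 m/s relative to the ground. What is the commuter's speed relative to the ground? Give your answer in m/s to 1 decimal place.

In east/north components (m/s): commuter relative to ferry = (0.900, 0.000); ferry relative to water = (6.200, 0.000); water relative to ground = (0.000, -2.700).
Sum = (7.100, -2.700) m/s.
Speed = |(7.100, -2.700)| = 7.596 m/s.

7.6 m/s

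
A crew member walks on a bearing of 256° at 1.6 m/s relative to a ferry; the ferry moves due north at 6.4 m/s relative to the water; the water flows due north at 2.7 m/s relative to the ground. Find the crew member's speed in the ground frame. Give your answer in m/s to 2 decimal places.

In east/north components (m/s): crew member relative to ferry = (-1.552, -0.387); ferry relative to water = (0.000, 6.400); water relative to ground = (0.000, 2.700).
Sum = (-1.552, 8.713) m/s.
Speed = |(-1.552, 8.713)| = 8.850 m/s.

8.85 m/s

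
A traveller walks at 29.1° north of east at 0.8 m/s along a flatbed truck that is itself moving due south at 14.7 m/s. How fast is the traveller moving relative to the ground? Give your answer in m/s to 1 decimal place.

14.3 m/s

Taking east as x and north as y: flatbed truck velocity = (0.000, -14.700) m/s; traveller velocity relative to flatbed truck = (0.699, 0.389) m/s.
Velocity relative to ground = (0.000, -14.700) + (0.699, 0.389) = (0.699, -14.311) m/s.
Speed = |(0.699, -14.311)| = 14.328 m/s.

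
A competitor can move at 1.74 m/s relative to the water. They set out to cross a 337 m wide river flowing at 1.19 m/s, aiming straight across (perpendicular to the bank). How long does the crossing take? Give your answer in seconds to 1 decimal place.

The component of the competitor's velocity perpendicular to the bank is 1.74 m/s.
The current is parallel to the bank, so it does not affect the crossing time.
Time = 337 / 1.740 = 193.678 s.

193.7 s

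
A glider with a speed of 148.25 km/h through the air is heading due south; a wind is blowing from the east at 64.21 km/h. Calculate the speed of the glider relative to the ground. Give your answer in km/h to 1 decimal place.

161.6 km/h

Taking east as x and north as y: velocity relative to the air = (0.000, -148.250) km/h; the air relative to ground = (-64.210, 0.000) km/h.
Velocity relative to ground = (0.000, -148.250) + (-64.210, 0.000) = (-64.210, -148.250) km/h.
Speed = |(-64.210, -148.250)| = 161.558 km/h.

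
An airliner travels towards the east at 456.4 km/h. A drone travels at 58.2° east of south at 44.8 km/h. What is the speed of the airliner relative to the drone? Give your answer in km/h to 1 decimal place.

Taking east as x and north as y: airliner velocity = (456.400, 0.000) km/h; drone velocity = (38.075, -23.608) km/h.
Velocity of airliner relative to drone = (456.400, 0.000) − (38.075, -23.608) = (418.325, 23.608) km/h.
Magnitude = |(418.325, 23.608)| = 418.990 km/h.

419.0 km/h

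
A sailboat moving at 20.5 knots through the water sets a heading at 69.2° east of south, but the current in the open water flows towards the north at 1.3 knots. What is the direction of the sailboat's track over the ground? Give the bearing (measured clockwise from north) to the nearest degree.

107°

Taking east as x and north as y: velocity relative to the water = (19.164, -7.280) knots; the water relative to ground = (0.000, 1.300) knots.
Velocity relative to ground = (19.164, -7.280) + (0.000, 1.300) = (19.164, -5.980) knots.
Bearing = atan2(19.16, -5.98) = 107.33° clockwise from north.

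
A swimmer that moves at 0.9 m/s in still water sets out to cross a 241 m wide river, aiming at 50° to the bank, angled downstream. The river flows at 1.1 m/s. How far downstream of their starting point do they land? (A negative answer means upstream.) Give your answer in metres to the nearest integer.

587 m

Perpendicular speed = 0.689 m/s; crossing time = 241 / 0.689 = 349.559 s.
Net downstream speed = 1.679 m/s.
Drift = 1.679 × 349.559 = 586.738 m (downstream).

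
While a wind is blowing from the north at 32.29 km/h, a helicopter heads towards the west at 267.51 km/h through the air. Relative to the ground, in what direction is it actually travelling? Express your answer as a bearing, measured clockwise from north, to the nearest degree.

263°

Taking east as x and north as y: velocity relative to the air = (-267.510, 0.000) km/h; the air relative to ground = (0.000, -32.290) km/h.
Velocity relative to ground = (-267.510, 0.000) + (0.000, -32.290) = (-267.510, -32.290) km/h.
Bearing = atan2(-267.51, -32.29) = 263.12° clockwise from north.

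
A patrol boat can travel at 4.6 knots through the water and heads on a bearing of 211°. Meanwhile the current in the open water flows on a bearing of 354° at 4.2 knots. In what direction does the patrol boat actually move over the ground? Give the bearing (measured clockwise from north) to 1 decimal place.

274.8°

Taking east as x and north as y: velocity relative to the water = (-2.369, -3.943) knots; the water relative to ground = (-0.439, 4.177) knots.
Velocity relative to ground = (-2.369, -3.943) + (-0.439, 4.177) = (-2.808, 0.234) knots.
Bearing = atan2(-2.81, 0.23) = 274.76° clockwise from north.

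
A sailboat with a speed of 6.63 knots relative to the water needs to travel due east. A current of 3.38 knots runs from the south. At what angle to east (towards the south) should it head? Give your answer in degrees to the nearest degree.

The current pushes perpendicular to the desired track; the heading must have a component into the current equal to 3.38 knots: 6.63 sin θ = 3.38.
sin θ = 0.5098, so θ = 30.651°.

31°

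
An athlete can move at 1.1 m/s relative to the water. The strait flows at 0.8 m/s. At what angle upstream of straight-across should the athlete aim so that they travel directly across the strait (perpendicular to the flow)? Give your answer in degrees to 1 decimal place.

46.7°

To cancel the current, the upstream component of the athlete's velocity must equal the flow: 1.1 sin θ = 0.8.
sin θ = 0.8 / 1.1 = 0.7273.
θ = arcsin(0.7273) = 46.658°.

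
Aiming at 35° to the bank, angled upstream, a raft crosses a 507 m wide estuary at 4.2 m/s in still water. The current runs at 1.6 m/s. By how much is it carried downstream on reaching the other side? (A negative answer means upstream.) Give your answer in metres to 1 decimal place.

-387.3 m

Perpendicular speed = 2.409 m/s; crossing time = 507 / 2.409 = 210.459 s.
Net downstream speed = -1.840 m/s.
Drift = -1.840 × 210.459 = -387.337 m (upstream).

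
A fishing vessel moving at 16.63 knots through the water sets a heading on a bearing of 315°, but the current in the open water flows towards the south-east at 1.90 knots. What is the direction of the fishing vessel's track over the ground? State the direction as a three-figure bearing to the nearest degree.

315°

Taking east as x and north as y: velocity relative to the water = (-11.759, 11.759) knots; the water relative to ground = (1.344, -1.344) knots.
Velocity relative to ground = (-11.759, 11.759) + (1.344, -1.344) = (-10.416, 10.416) knots.
Bearing = atan2(-10.42, 10.42) = 315.00° clockwise from north.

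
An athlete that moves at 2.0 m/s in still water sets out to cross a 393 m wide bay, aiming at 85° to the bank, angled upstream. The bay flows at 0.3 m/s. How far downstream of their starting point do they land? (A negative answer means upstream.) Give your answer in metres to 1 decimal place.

24.8 m

Perpendicular speed = 1.992 m/s; crossing time = 393 / 1.992 = 197.251 s.
Net downstream speed = 0.126 m/s.
Drift = 0.126 × 197.251 = 24.792 m (downstream).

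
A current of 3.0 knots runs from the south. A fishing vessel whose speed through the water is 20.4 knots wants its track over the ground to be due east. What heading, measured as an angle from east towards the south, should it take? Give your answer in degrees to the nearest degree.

8°

The current pushes perpendicular to the desired track; the heading must have a component into the current equal to 3.0 knots: 20.4 sin θ = 3.0.
sin θ = 0.1471, so θ = 8.457°.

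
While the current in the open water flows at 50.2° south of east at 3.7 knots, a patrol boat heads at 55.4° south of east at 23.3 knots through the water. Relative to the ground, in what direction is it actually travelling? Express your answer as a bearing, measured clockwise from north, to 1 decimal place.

144.7°

Taking east as x and north as y: velocity relative to the water = (13.231, -19.179) knots; the water relative to ground = (2.368, -2.843) knots.
Velocity relative to ground = (13.231, -19.179) + (2.368, -2.843) = (15.599, -22.022) knots.
Bearing = atan2(15.60, -22.02) = 144.69° clockwise from north.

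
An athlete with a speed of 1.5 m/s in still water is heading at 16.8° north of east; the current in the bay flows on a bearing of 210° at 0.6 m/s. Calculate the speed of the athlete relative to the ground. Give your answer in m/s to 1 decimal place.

Taking east as x and north as y: velocity relative to the water = (1.436, 0.434) m/s; the water relative to ground = (-0.300, -0.520) m/s.
Velocity relative to ground = (1.436, 0.434) + (-0.300, -0.520) = (1.136, -0.086) m/s.
Speed = |(1.136, -0.086)| = 1.139 m/s.

1.1 m/s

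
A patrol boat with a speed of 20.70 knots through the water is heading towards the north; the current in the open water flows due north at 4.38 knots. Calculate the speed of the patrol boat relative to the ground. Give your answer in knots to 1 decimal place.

25.1 knots

Taking east as x and north as y: velocity relative to the water = (0.000, 20.700) knots; the water relative to ground = (0.000, 4.380) knots.
Velocity relative to ground = (0.000, 20.700) + (0.000, 4.380) = (0.000, 25.080) knots.
Speed = |(0.000, 25.080)| = 25.080 knots.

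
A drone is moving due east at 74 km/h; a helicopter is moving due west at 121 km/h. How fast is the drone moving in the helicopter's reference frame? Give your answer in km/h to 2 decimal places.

Taking east as x and north as y: drone velocity = (74.000, 0.000) km/h; helicopter velocity = (-121.000, 0.000) km/h.
Velocity of drone relative to helicopter = (74.000, 0.000) − (-121.000, 0.000) = (195.000, 0.000) km/h.
Magnitude = |(195.000, 0.000)| = 195.000 km/h.

195.00 km/h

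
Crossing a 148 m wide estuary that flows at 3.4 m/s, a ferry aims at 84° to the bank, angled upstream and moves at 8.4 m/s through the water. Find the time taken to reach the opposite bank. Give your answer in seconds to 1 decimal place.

The component of the ferry's velocity perpendicular to the bank is 8.4 × sin 84° = 8.354 m/s.
The current is parallel to the bank, so it does not affect the crossing time.
Time = 148 / 8.354 = 17.716 s.

17.7 s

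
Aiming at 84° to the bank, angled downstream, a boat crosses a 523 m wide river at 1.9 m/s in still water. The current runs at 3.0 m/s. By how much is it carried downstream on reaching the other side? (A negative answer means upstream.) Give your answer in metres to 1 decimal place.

Perpendicular speed = 1.890 m/s; crossing time = 523 / 1.890 = 276.779 s.
Net downstream speed = 3.199 m/s.
Drift = 3.199 × 276.779 = 885.308 m (downstream).

885.3 m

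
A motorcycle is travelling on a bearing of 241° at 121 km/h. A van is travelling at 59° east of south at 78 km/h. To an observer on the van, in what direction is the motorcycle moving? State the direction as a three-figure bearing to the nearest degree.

264°

Taking east as x and north as y: motorcycle velocity = (-105.829, -58.662) km/h; van velocity = (66.859, -40.173) km/h.
Velocity of motorcycle relative to van = (-105.829, -58.662) − (66.859, -40.173) = (-172.688, -18.489) km/h.
Bearing = atan2(-172.69, -18.49) = 263.89° clockwise from north.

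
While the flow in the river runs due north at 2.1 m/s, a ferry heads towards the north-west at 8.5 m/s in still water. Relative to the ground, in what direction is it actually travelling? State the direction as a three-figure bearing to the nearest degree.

Taking east as x and north as y: velocity relative to the water = (-6.010, 6.010) m/s; the water relative to ground = (0.000, 2.100) m/s.
Velocity relative to ground = (-6.010, 6.010) + (0.000, 2.100) = (-6.010, 8.110) m/s.
Bearing = atan2(-6.01, 8.11) = 323.46° clockwise from north.

323°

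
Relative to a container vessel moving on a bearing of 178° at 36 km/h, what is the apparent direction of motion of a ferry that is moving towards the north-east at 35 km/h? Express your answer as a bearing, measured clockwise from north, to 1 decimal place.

Taking east as x and north as y: ferry velocity = (24.749, 24.749) km/h; container vessel velocity = (1.256, -35.978) km/h.
Velocity of ferry relative to container vessel = (24.749, 24.749) − (1.256, -35.978) = (23.492, 60.727) km/h.
Bearing = atan2(23.49, 60.73) = 21.15° clockwise from north.

021.1°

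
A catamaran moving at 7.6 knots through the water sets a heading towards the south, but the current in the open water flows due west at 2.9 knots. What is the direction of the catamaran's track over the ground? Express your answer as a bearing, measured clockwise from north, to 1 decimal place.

200.9°

Taking east as x and north as y: velocity relative to the water = (0.000, -7.600) knots; the water relative to ground = (-2.900, 0.000) knots.
Velocity relative to ground = (0.000, -7.600) + (-2.900, 0.000) = (-2.900, -7.600) knots.
Bearing = atan2(-2.90, -7.60) = 200.89° clockwise from north.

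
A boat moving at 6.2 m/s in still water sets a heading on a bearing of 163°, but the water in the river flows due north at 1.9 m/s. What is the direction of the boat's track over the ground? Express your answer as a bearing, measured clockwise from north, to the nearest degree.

Taking east as x and north as y: velocity relative to the water = (1.813, -5.929) m/s; the water relative to ground = (0.000, 1.900) m/s.
Velocity relative to ground = (1.813, -5.929) + (0.000, 1.900) = (1.813, -4.029) m/s.
Bearing = atan2(1.81, -4.03) = 155.78° clockwise from north.

156°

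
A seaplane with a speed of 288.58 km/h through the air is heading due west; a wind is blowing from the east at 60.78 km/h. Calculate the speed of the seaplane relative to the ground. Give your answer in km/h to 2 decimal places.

Taking east as x and north as y: velocity relative to the air = (-288.580, 0.000) km/h; the air relative to ground = (-60.780, 0.000) km/h.
Velocity relative to ground = (-288.580, 0.000) + (-60.780, 0.000) = (-349.360, 0.000) km/h.
Speed = |(-349.360, 0.000)| = 349.360 km/h.

349.36 km/h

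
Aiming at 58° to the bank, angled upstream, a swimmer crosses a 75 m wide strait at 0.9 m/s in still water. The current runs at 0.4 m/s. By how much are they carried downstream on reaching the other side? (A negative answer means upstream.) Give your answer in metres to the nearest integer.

Perpendicular speed = 0.763 m/s; crossing time = 75 / 0.763 = 98.265 s.
Net downstream speed = -0.077 m/s.
Drift = -0.077 × 98.265 = -7.559 m (upstream).

-8 m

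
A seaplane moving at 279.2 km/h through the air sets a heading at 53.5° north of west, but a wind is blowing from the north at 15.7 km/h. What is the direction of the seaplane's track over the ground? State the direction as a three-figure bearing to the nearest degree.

Taking east as x and north as y: velocity relative to the air = (-166.075, 224.437) km/h; the air relative to ground = (0.000, -15.700) km/h.
Velocity relative to ground = (-166.075, 224.437) + (0.000, -15.700) = (-166.075, 208.737) km/h.
Bearing = atan2(-166.07, 208.74) = 321.49° clockwise from north.

321°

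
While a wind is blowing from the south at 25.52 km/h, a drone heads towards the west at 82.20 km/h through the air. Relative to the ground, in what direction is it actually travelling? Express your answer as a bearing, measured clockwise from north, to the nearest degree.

Taking east as x and north as y: velocity relative to the air = (-82.200, 0.000) km/h; the air relative to ground = (0.000, 25.520) km/h.
Velocity relative to ground = (-82.200, 0.000) + (0.000, 25.520) = (-82.200, 25.520) km/h.
Bearing = atan2(-82.20, 25.52) = 287.25° clockwise from north.

287°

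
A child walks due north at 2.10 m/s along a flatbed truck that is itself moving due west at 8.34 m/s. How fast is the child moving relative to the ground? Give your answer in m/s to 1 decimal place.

8.6 m/s

Taking east as x and north as y: flatbed truck velocity = (-8.340, 0.000) m/s; child velocity relative to flatbed truck = (0.000, 2.100) m/s.
Velocity relative to ground = (-8.340, 0.000) + (0.000, 2.100) = (-8.340, 2.100) m/s.
Speed = |(-8.340, 2.100)| = 8.600 m/s.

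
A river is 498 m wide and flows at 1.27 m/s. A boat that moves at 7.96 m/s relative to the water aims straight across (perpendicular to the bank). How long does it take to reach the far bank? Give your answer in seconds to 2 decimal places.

The component of the boat's velocity perpendicular to the bank is 7.96 m/s.
The current is parallel to the bank, so it does not affect the crossing time.
Time = 498 / 7.960 = 62.563 s.

62.56 s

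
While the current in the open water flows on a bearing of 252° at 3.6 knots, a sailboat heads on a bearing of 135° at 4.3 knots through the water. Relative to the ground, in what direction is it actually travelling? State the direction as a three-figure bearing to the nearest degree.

185°

Taking east as x and north as y: velocity relative to the water = (3.041, -3.041) knots; the water relative to ground = (-3.424, -1.112) knots.
Velocity relative to ground = (3.041, -3.041) + (-3.424, -1.112) = (-0.383, -4.153) knots.
Bearing = atan2(-0.38, -4.15) = 185.27° clockwise from north.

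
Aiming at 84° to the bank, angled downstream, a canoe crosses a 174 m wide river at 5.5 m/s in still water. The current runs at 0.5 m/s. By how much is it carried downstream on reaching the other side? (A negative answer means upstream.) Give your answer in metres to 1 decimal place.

Perpendicular speed = 5.470 m/s; crossing time = 174 / 5.470 = 31.811 s.
Net downstream speed = 1.075 m/s.
Drift = 1.075 × 31.811 = 34.193 m (downstream).

34.2 m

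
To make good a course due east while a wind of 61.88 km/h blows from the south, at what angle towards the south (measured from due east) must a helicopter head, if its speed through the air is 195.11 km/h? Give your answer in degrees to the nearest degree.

18°

The wind pushes perpendicular to the desired track; the heading must have a component into the wind equal to 61.88 km/h: 195.11 sin θ = 61.88.
sin θ = 0.3172, so θ = 18.491°.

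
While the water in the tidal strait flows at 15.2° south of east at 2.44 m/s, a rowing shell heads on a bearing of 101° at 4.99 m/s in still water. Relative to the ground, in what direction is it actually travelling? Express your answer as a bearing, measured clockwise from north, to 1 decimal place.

102.4°

Taking east as x and north as y: velocity relative to the water = (4.898, -0.952) m/s; the water relative to ground = (2.355, -0.640) m/s.
Velocity relative to ground = (4.898, -0.952) + (2.355, -0.640) = (7.253, -1.592) m/s.
Bearing = atan2(7.25, -1.59) = 102.38° clockwise from north.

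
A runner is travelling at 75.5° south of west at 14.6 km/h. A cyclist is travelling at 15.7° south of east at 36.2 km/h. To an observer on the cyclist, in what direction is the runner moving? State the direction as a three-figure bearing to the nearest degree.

264°

Taking east as x and north as y: runner velocity = (-3.656, -14.135) km/h; cyclist velocity = (34.849, -9.796) km/h.
Velocity of runner relative to cyclist = (-3.656, -14.135) − (34.849, -9.796) = (-38.505, -4.339) km/h.
Bearing = atan2(-38.50, -4.34) = 263.57° clockwise from north.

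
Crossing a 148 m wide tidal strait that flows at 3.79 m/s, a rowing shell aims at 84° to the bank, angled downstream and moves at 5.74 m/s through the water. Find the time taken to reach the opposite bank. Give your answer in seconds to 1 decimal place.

The component of the rowing shell's velocity perpendicular to the bank is 5.74 × sin 84° = 5.709 m/s.
The flow acts along the bank and has no component across it.
Time = 148 / 5.709 = 25.926 s.

25.9 s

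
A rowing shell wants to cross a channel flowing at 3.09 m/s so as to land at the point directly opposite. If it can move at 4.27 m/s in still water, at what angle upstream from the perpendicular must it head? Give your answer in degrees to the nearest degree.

To cancel the current, the upstream component of the rowing shell's velocity must equal the flow: 4.27 sin θ = 3.09.
sin θ = 3.09 / 4.27 = 0.7237.
θ = arcsin(0.7237) = 46.357°.

46°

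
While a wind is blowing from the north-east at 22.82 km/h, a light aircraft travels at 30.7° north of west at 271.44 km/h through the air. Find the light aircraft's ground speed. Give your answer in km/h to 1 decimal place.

278.0 km/h

Taking east as x and north as y: velocity relative to the air = (-233.398, 138.582) km/h; the air relative to ground = (-16.136, -16.136) km/h.
Velocity relative to ground = (-233.398, 138.582) + (-16.136, -16.136) = (-249.534, 122.446) km/h.
Speed = |(-249.534, 122.446)| = 277.958 km/h.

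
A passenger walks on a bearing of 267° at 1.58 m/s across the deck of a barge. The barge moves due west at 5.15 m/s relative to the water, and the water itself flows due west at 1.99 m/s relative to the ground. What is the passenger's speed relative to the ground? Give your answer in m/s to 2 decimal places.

In east/north components (m/s): passenger relative to barge = (-1.578, -0.083); barge relative to water = (-5.150, 0.000); water relative to ground = (-1.990, 0.000).
Sum = (-8.718, -0.083) m/s.
Speed = |(-8.718, -0.083)| = 8.718 m/s.

8.72 m/s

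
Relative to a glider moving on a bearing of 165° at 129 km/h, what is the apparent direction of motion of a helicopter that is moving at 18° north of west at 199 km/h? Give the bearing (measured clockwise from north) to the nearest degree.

Taking east as x and north as y: helicopter velocity = (-189.260, 61.494) km/h; glider velocity = (33.388, -124.604) km/h.
Velocity of helicopter relative to glider = (-189.260, 61.494) − (33.388, -124.604) = (-222.648, 186.099) km/h.
Bearing = atan2(-222.65, 186.10) = 309.89° clockwise from north.

310°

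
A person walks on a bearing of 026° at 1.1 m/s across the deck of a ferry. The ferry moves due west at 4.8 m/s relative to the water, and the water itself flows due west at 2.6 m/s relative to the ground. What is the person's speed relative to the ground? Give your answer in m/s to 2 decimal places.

In east/north components (m/s): person relative to ferry = (0.482, 0.989); ferry relative to water = (-4.800, 0.000); water relative to ground = (-2.600, 0.000).
Sum = (-6.918, 0.989) m/s.
Speed = |(-6.918, 0.989)| = 6.988 m/s.

6.99 m/s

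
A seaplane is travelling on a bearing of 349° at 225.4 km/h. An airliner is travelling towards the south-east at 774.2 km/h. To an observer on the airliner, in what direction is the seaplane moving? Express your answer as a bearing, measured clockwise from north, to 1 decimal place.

322.5°

Taking east as x and north as y: seaplane velocity = (-43.008, 221.259) km/h; airliner velocity = (547.442, -547.442) km/h.
Velocity of seaplane relative to airliner = (-43.008, 221.259) − (547.442, -547.442) = (-590.450, 768.701) km/h.
Bearing = atan2(-590.45, 768.70) = 322.47° clockwise from north.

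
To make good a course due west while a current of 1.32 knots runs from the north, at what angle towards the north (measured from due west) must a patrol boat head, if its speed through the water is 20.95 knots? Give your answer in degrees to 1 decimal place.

The current pushes perpendicular to the desired track; the heading must have a component into the current equal to 1.32 knots: 20.95 sin θ = 1.32.
sin θ = 0.0630, so θ = 3.612°.

3.6°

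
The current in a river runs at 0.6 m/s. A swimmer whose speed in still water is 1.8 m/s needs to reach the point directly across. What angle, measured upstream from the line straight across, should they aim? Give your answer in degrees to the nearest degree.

19°

To cancel the current, the upstream component of the swimmer's velocity must equal the flow: 1.8 sin θ = 0.6.
sin θ = 0.6 / 1.8 = 0.3333.
θ = arcsin(0.3333) = 19.471°.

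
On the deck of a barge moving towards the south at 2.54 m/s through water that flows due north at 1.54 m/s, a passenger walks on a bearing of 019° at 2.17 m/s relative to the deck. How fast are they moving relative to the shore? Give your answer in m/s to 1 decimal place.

In east/north components (m/s): passenger relative to barge = (0.706, 2.052); barge relative to water = (0.000, -2.540); water relative to ground = (0.000, 1.540).
Sum = (0.706, 1.052) m/s.
Speed = |(0.706, 1.052)| = 1.267 m/s.

1.3 m/s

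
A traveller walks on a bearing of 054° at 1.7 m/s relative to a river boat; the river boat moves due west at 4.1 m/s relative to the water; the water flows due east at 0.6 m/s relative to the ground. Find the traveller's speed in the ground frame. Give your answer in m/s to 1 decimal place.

In east/north components (m/s): traveller relative to river boat = (1.375, 0.999); river boat relative to water = (-4.100, 0.000); water relative to ground = (0.600, 0.000).
Sum = (-2.125, 0.999) m/s.
Speed = |(-2.125, 0.999)| = 2.348 m/s.

2.3 m/s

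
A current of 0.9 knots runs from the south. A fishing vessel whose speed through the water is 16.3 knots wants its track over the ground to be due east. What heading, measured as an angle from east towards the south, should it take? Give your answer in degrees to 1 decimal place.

The current pushes perpendicular to the desired track; the heading must have a component into the current equal to 0.9 knots: 16.3 sin θ = 0.9.
sin θ = 0.0552, so θ = 3.165°.

3.2°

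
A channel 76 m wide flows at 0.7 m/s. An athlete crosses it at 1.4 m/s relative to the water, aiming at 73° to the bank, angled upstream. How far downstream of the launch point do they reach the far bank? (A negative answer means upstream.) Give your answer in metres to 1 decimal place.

16.5 m

Perpendicular speed = 1.339 m/s; crossing time = 76 / 1.339 = 56.766 s.
Net downstream speed = 0.291 m/s.
Drift = 0.291 × 56.766 = 16.501 m (downstream).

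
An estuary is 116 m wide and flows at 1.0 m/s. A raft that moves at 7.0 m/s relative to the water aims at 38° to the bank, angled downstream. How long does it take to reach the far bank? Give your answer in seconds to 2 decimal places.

The component of the raft's velocity perpendicular to the bank is 7.0 × sin 38° = 4.310 m/s.
The current is parallel to the bank, so it does not affect the crossing time.
Time = 116 / 4.310 = 26.916 s.

26.92 s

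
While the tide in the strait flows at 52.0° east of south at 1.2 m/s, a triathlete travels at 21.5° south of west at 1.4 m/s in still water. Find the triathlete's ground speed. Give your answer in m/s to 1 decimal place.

Taking east as x and north as y: velocity relative to the water = (-1.303, -0.513) m/s; the water relative to ground = (0.946, -0.739) m/s.
Velocity relative to ground = (-1.303, -0.513) + (0.946, -0.739) = (-0.357, -1.252) m/s.
Speed = |(-0.357, -1.252)| = 1.302 m/s.

1.3 m/s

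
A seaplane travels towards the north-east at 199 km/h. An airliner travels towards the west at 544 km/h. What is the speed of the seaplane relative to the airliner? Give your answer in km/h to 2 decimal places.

699.02 km/h

Taking east as x and north as y: seaplane velocity = (140.714, 140.714) km/h; airliner velocity = (-544.000, 0.000) km/h.
Velocity of seaplane relative to airliner = (140.714, 140.714) − (-544.000, 0.000) = (684.714, 140.714) km/h.
Magnitude = |(684.714, 140.714)| = 699.024 km/h.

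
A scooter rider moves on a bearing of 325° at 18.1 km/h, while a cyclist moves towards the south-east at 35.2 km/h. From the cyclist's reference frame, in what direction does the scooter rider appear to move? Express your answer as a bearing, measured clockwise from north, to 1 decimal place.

Taking east as x and north as y: scooter rider velocity = (-10.382, 14.827) km/h; cyclist velocity = (24.890, -24.890) km/h.
Velocity of scooter rider relative to cyclist = (-10.382, 14.827) − (24.890, -24.890) = (-35.272, 39.717) km/h.
Bearing = atan2(-35.27, 39.72) = 318.39° clockwise from north.

318.4°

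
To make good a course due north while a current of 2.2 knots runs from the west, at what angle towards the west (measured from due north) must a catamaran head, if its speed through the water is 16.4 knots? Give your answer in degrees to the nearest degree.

The current pushes perpendicular to the desired track; the heading must have a component into the current equal to 2.2 knots: 16.4 sin θ = 2.2.
sin θ = 0.1341, so θ = 7.709°.

8°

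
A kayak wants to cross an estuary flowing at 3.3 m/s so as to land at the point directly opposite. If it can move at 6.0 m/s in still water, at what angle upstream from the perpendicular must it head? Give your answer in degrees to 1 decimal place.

33.4°

To cancel the current, the upstream component of the kayak's velocity must equal the flow: 6.0 sin θ = 3.3.
sin θ = 3.3 / 6.0 = 0.5500.
θ = arcsin(0.5500) = 33.367°.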